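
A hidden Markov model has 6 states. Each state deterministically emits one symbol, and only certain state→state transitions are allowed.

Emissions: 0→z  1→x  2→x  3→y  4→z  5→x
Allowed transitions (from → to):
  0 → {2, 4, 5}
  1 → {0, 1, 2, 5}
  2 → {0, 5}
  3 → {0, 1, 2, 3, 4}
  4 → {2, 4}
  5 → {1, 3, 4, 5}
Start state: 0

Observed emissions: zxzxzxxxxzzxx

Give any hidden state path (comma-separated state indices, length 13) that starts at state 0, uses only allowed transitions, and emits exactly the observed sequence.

  pos 0: z in {0,4}, choose 0; start
  pos 1: x in {1,2,5}, choose 2; 0->2 ok
  pos 2: z in {0,4}, choose 0; 2->0 ok
  pos 3: x in {1,2,5}, choose 2; 0->2 ok
  pos 4: z in {0,4}, choose 0; 2->0 ok
  pos 5: x in {1,2,5}, choose 5; 0->5 ok
  pos 6: x in {1,2,5}, choose 1; 5->1 ok
  pos 7: x in {1,2,5}, choose 5; 1->5 ok
  pos 8: x in {1,2,5}, choose 1; 5->1 ok
  pos 9: z in {0,4}, choose 0; 1->0 ok
  pos 10: z in {0,4}, choose 4; 0->4 ok
  pos 11: x in {1,2,5}, choose 2; 4->2 ok
  pos 12: x in {1,2,5}, choose 5; 2->5 ok

0,2,0,2,0,5,1,5,1,0,4,2,5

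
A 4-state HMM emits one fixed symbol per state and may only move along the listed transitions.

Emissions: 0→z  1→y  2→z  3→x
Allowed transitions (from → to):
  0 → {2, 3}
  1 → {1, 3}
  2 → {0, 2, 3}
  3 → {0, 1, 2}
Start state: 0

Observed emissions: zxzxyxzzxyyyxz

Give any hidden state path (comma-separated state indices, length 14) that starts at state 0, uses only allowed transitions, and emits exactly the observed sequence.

0,3,0,3,1,3,2,2,3,1,1,1,3,0

  pos 0: z in {0,2}, choose 0; start
  pos 1: x in {3}, choose 3; 0->3 ok
  pos 2: z in {0,2}, choose 0; 3->0 ok
  pos 3: x in {3}, choose 3; 0->3 ok
  pos 4: y in {1}, choose 1; 3->1 ok
  pos 5: x in {3}, choose 3; 1->3 ok
  pos 6: z in {0,2}, choose 2; 3->2 ok
  pos 7: z in {0,2}, choose 2; 2->2 ok
  pos 8: x in {3}, choose 3; 2->3 ok
  pos 9: y in {1}, choose 1; 3->1 ok
  pos 10: y in {1}, choose 1; 1->1 ok
  pos 11: y in {1}, choose 1; 1->1 ok
  pos 12: x in {3}, choose 3; 1->3 ok
  pos 13: z in {0,2}, choose 0; 3->0 ok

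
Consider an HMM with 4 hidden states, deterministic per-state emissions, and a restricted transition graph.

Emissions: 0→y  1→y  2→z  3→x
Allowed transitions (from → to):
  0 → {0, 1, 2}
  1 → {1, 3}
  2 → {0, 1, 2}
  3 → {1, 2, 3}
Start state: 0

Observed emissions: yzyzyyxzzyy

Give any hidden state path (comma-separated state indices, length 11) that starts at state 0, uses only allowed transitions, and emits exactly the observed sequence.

  [0] y  {0,1}  => 0  start
  [1] z  {2}  => 2  0->2 ok
  [2] y  {0,1}  => 0  2->0 ok
  [3] z  {2}  => 2  0->2 ok
  [4] y  {0,1}  => 0  2->0 ok
  [5] y  {0,1}  => 1  0->1 ok
  [6] x  {3}  => 3  1->3 ok
  [7] z  {2}  => 2  3->2 ok
  [8] z  {2}  => 2  2->2 ok
  [9] y  {0,1}  => 0  2->0 ok
  [10] y  {0,1}  => 1  0->1 ok

0,2,0,2,0,1,3,2,2,0,1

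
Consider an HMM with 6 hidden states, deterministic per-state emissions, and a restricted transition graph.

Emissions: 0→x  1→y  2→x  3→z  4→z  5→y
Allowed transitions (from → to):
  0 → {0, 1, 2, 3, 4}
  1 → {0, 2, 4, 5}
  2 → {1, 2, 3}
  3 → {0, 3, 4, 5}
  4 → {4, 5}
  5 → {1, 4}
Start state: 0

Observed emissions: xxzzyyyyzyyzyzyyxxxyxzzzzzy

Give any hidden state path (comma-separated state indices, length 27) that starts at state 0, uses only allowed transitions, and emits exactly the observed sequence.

  t0 'x' -> {0,2}, take 0 (start)
  t1 'x' -> {0,2}, take 0 (0->0 ok)
  t2 'z' -> {3,4}, take 3 (0->3 ok)
  t3 'z' -> {3,4}, take 4 (3->4 ok)
  t4 'y' -> {1,5}, take 5 (4->5 ok)
  t5 'y' -> {1,5}, take 1 (5->1 ok)
  t6 'y' -> {1,5}, take 5 (1->5 ok)
  t7 'y' -> {1,5}, take 1 (5->1 ok)
  t8 'z' -> {3,4}, take 4 (1->4 ok)
  t9 'y' -> {1,5}, take 5 (4->5 ok)
  t10 'y' -> {1,5}, take 1 (5->1 ok)
  t11 'z' -> {3,4}, take 4 (1->4 ok)
  t12 'y' -> {1,5}, take 5 (4->5 ok)
  t13 'z' -> {3,4}, take 4 (5->4 ok)
  t14 'y' -> {1,5}, take 5 (4->5 ok)
  t15 'y' -> {1,5}, take 1 (5->1 ok)
  t16 'x' -> {0,2}, take 0 (1->0 ok)
  t17 'x' -> {0,2}, take 0 (0->0 ok)
  t18 'x' -> {0,2}, take 2 (0->2 ok)
  t19 'y' -> {1,5}, take 1 (2->1 ok)
  t20 'x' -> {0,2}, take 2 (1->2 ok)
  t21 'z' -> {3,4}, take 3 (2->3 ok)
  t22 'z' -> {3,4}, take 3 (3->3 ok)
  t23 'z' -> {3,4}, take 4 (3->4 ok)
  t24 'z' -> {3,4}, take 4 (4->4 ok)
  t25 'z' -> {3,4}, take 4 (4->4 ok)
  t26 'y' -> {1,5}, take 5 (4->5 ok)

0,0,3,4,5,1,5,1,4,5,1,4,5,4,5,1,0,0,2,1,2,3,3,4,4,4,5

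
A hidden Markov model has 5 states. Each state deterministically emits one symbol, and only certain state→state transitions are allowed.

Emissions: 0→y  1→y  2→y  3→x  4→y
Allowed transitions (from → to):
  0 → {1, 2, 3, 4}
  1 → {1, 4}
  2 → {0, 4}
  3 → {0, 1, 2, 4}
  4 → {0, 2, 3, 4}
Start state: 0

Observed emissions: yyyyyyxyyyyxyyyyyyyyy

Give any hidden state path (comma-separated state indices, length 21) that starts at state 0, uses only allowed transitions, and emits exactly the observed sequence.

0,4,2,0,1,4,3,0,2,0,4,3,2,0,4,0,2,0,2,0,2

  0: obs=y cand={0,1,2,4} pick 0 [start]
  1: obs=y cand={0,1,2,4} pick 4 [0->4 ok]
  2: obs=y cand={0,1,2,4} pick 2 [4->2 ok]
  3: obs=y cand={0,1,2,4} pick 0 [2->0 ok]
  4: obs=y cand={0,1,2,4} pick 1 [0->1 ok]
  5: obs=y cand={0,1,2,4} pick 4 [1->4 ok]
  6: obs=x cand={3} pick 3 [4->3 ok]
  7: obs=y cand={0,1,2,4} pick 0 [3->0 ok]
  8: obs=y cand={0,1,2,4} pick 2 [0->2 ok]
  9: obs=y cand={0,1,2,4} pick 0 [2->0 ok]
  10: obs=y cand={0,1,2,4} pick 4 [0->4 ok]
  11: obs=x cand={3} pick 3 [4->3 ok]
  12: obs=y cand={0,1,2,4} pick 2 [3->2 ok]
  13: obs=y cand={0,1,2,4} pick 0 [2->0 ok]
  14: obs=y cand={0,1,2,4} pick 4 [0->4 ok]
  15: obs=y cand={0,1,2,4} pick 0 [4->0 ok]
  16: obs=y cand={0,1,2,4} pick 2 [0->2 ok]
  17: obs=y cand={0,1,2,4} pick 0 [2->0 ok]
  18: obs=y cand={0,1,2,4} pick 2 [0->2 ok]
  19: obs=y cand={0,1,2,4} pick 0 [2->0 ok]
  20: obs=y cand={0,1,2,4} pick 2 [0->2 ok]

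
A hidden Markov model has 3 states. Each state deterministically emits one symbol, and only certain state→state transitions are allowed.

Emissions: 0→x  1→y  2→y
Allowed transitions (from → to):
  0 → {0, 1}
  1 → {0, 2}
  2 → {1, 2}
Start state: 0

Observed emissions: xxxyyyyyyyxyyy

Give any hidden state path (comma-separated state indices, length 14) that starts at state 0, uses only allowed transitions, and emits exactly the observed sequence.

  [0] x  {0}  => 0  start
  [1] x  {0}  => 0  0->0 ok
  [2] x  {0}  => 0  0->0 ok
  [3] y  {1,2}  => 1  0->1 ok
  [4] y  {1,2}  => 2  1->2 ok
  [5] y  {1,2}  => 2  2->2 ok
  [6] y  {1,2}  => 1  2->1 ok
  [7] y  {1,2}  => 2  1->2 ok
  [8] y  {1,2}  => 2  2->2 ok
  [9] y  {1,2}  => 1  2->1 ok
  [10] x  {0}  => 0  1->0 ok
  [11] y  {1,2}  => 1  0->1 ok
  [12] y  {1,2}  => 2  1->2 ok
  [13] y  {1,2}  => 2  2->2 ok

0,0,0,1,2,2,1,2,2,1,0,1,2,2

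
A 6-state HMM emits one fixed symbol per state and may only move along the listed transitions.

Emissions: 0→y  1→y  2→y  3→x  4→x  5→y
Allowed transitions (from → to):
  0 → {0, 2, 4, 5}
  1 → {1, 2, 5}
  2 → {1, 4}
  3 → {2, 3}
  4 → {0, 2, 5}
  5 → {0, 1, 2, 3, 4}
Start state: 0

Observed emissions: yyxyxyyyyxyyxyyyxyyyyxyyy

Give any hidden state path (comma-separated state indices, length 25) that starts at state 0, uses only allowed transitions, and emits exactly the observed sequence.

0,5,4,5,4,2,1,1,2,4,0,2,4,2,1,2,4,2,1,5,0,4,0,2,1

  0: obs=y cand={0,1,2,5} pick 0 [start]
  1: obs=y cand={0,1,2,5} pick 5 [0->5 ok]
  2: obs=x cand={3,4} pick 4 [5->4 ok]
  3: obs=y cand={0,1,2,5} pick 5 [4->5 ok]
  4: obs=x cand={3,4} pick 4 [5->4 ok]
  5: obs=y cand={0,1,2,5} pick 2 [4->2 ok]
  6: obs=y cand={0,1,2,5} pick 1 [2->1 ok]
  7: obs=y cand={0,1,2,5} pick 1 [1->1 ok]
  8: obs=y cand={0,1,2,5} pick 2 [1->2 ok]
  9: obs=x cand={3,4} pick 4 [2->4 ok]
  10: obs=y cand={0,1,2,5} pick 0 [4->0 ok]
  11: obs=y cand={0,1,2,5} pick 2 [0->2 ok]
  12: obs=x cand={3,4} pick 4 [2->4 ok]
  13: obs=y cand={0,1,2,5} pick 2 [4->2 ok]
  14: obs=y cand={0,1,2,5} pick 1 [2->1 ok]
  15: obs=y cand={0,1,2,5} pick 2 [1->2 ok]
  16: obs=x cand={3,4} pick 4 [2->4 ok]
  17: obs=y cand={0,1,2,5} pick 2 [4->2 ok]
  18: obs=y cand={0,1,2,5} pick 1 [2->1 ok]
  19: obs=y cand={0,1,2,5} pick 5 [1->5 ok]
  20: obs=y cand={0,1,2,5} pick 0 [5->0 ok]
  21: obs=x cand={3,4} pick 4 [0->4 ok]
  22: obs=y cand={0,1,2,5} pick 0 [4->0 ok]
  23: obs=y cand={0,1,2,5} pick 2 [0->2 ok]
  24: obs=y cand={0,1,2,5} pick 1 [2->1 ok]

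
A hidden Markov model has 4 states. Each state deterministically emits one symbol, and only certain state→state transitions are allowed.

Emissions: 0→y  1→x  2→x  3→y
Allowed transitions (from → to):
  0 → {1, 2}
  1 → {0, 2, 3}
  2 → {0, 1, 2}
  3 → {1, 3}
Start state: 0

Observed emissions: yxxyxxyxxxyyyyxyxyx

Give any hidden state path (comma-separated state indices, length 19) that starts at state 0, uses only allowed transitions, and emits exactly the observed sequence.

  [0] y  {0,3}  => 0  start
  [1] x  {1,2}  => 2  0->2 ok
  [2] x  {1,2}  => 1  2->1 ok
  [3] y  {0,3}  => 3  1->3 ok
  [4] x  {1,2}  => 1  3->1 ok
  [5] x  {1,2}  => 2  1->2 ok
  [6] y  {0,3}  => 0  2->0 ok
  [7] x  {1,2}  => 2  0->2 ok
  [8] x  {1,2}  => 2  2->2 ok
  [9] x  {1,2}  => 1  2->1 ok
  [10] y  {0,3}  => 3  1->3 ok
  [11] y  {0,3}  => 3  3->3 ok
  [12] y  {0,3}  => 3  3->3 ok
  [13] y  {0,3}  => 3  3->3 ok
  [14] x  {1,2}  => 1  3->1 ok
  [15] y  {0,3}  => 0  1->0 ok
  [16] x  {1,2}  => 2  0->2 ok
  [17] y  {0,3}  => 0  2->0 ok
  [18] x  {1,2}  => 1  0->1 ok

0,2,1,3,1,2,0,2,2,1,3,3,3,3,1,0,2,0,1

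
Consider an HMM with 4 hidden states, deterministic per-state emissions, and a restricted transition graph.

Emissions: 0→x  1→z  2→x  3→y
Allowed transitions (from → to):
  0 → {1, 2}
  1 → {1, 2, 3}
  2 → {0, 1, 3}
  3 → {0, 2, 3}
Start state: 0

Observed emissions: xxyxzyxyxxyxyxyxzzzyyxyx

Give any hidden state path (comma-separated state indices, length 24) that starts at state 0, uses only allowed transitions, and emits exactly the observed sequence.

0,2,3,0,1,3,2,3,0,2,3,2,3,2,3,0,1,1,1,3,3,2,3,2

  t0 'x' -> {0,2}, take 0 (start)
  t1 'x' -> {0,2}, take 2 (0->2 ok)
  t2 'y' -> {3}, take 3 (2->3 ok)
  t3 'x' -> {0,2}, take 0 (3->0 ok)
  t4 'z' -> {1}, take 1 (0->1 ok)
  t5 'y' -> {3}, take 3 (1->3 ok)
  t6 'x' -> {0,2}, take 2 (3->2 ok)
  t7 'y' -> {3}, take 3 (2->3 ok)
  t8 'x' -> {0,2}, take 0 (3->0 ok)
  t9 'x' -> {0,2}, take 2 (0->2 ok)
  t10 'y' -> {3}, take 3 (2->3 ok)
  t11 'x' -> {0,2}, take 2 (3->2 ok)
  t12 'y' -> {3}, take 3 (2->3 ok)
  t13 'x' -> {0,2}, take 2 (3->2 ok)
  t14 'y' -> {3}, take 3 (2->3 ok)
  t15 'x' -> {0,2}, take 0 (3->0 ok)
  t16 'z' -> {1}, take 1 (0->1 ok)
  t17 'z' -> {1}, take 1 (1->1 ok)
  t18 'z' -> {1}, take 1 (1->1 ok)
  t19 'y' -> {3}, take 3 (1->3 ok)
  t20 'y' -> {3}, take 3 (3->3 ok)
  t21 'x' -> {0,2}, take 2 (3->2 ok)
  t22 'y' -> {3}, take 3 (2->3 ok)
  t23 'x' -> {0,2}, take 2 (3->2 ok)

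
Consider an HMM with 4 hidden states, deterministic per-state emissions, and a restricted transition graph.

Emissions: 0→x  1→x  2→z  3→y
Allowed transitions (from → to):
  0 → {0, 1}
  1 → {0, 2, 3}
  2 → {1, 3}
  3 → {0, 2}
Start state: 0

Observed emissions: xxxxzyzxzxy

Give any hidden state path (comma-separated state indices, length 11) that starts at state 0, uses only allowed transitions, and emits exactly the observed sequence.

0,0,0,1,2,3,2,1,2,1,3

  pos 0: x in {0,1}, choose 0; start
  pos 1: x in {0,1}, choose 0; 0->0 ok
  pos 2: x in {0,1}, choose 0; 0->0 ok
  pos 3: x in {0,1}, choose 1; 0->1 ok
  pos 4: z in {2}, choose 2; 1->2 ok
  pos 5: y in {3}, choose 3; 2->3 ok
  pos 6: z in {2}, choose 2; 3->2 ok
  pos 7: x in {0,1}, choose 1; 2->1 ok
  pos 8: z in {2}, choose 2; 1->2 ok
  pos 9: x in {0,1}, choose 1; 2->1 ok
  pos 10: y in {3}, choose 3; 1->3 ok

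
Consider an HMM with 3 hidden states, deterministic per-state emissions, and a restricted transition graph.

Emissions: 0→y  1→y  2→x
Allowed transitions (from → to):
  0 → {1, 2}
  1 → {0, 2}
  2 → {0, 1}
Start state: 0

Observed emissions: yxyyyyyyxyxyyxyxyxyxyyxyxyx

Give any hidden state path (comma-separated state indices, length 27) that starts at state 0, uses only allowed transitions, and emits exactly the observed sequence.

0,2,0,1,0,1,0,1,2,0,2,1,0,2,1,2,0,2,1,2,1,0,2,0,2,1,2

  pos 0: y in {0,1}, choose 0; start
  pos 1: x in {2}, choose 2; 0->2 ok
  pos 2: y in {0,1}, choose 0; 2->0 ok
  pos 3: y in {0,1}, choose 1; 0->1 ok
  pos 4: y in {0,1}, choose 0; 1->0 ok
  pos 5: y in {0,1}, choose 1; 0->1 ok
  pos 6: y in {0,1}, choose 0; 1->0 ok
  pos 7: y in {0,1}, choose 1; 0->1 ok
  pos 8: x in {2}, choose 2; 1->2 ok
  pos 9: y in {0,1}, choose 0; 2->0 ok
  pos 10: x in {2}, choose 2; 0->2 ok
  pos 11: y in {0,1}, choose 1; 2->1 ok
  pos 12: y in {0,1}, choose 0; 1->0 ok
  pos 13: x in {2}, choose 2; 0->2 ok
  pos 14: y in {0,1}, choose 1; 2->1 ok
  pos 15: x in {2}, choose 2; 1->2 ok
  pos 16: y in {0,1}, choose 0; 2->0 ok
  pos 17: x in {2}, choose 2; 0->2 ok
  pos 18: y in {0,1}, choose 1; 2->1 ok
  pos 19: x in {2}, choose 2; 1->2 ok
  pos 20: y in {0,1}, choose 1; 2->1 ok
  pos 21: y in {0,1}, choose 0; 1->0 ok
  pos 22: x in {2}, choose 2; 0->2 ok
  pos 23: y in {0,1}, choose 0; 2->0 ok
  pos 24: x in {2}, choose 2; 0->2 ok
  pos 25: y in {0,1}, choose 1; 2->1 ok
  pos 26: x in {2}, choose 2; 1->2 ok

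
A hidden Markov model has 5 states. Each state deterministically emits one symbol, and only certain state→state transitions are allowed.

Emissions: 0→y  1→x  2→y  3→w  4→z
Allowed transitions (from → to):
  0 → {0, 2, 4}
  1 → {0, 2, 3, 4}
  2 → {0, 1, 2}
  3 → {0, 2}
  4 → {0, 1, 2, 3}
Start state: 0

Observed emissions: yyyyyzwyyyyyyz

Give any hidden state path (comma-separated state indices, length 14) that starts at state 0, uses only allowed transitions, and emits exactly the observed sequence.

  pos 0: y in {0,2}, choose 0; start
  pos 1: y in {0,2}, choose 0; 0->0 ok
  pos 2: y in {0,2}, choose 0; 0->0 ok
  pos 3: y in {0,2}, choose 2; 0->2 ok
  pos 4: y in {0,2}, choose 0; 2->0 ok
  pos 5: z in {4}, choose 4; 0->4 ok
  pos 6: w in {3}, choose 3; 4->3 ok
  pos 7: y in {0,2}, choose 2; 3->2 ok
  pos 8: y in {0,2}, choose 0; 2->0 ok
  pos 9: y in {0,2}, choose 2; 0->2 ok
  pos 10: y in {0,2}, choose 0; 2->0 ok
  pos 11: y in {0,2}, choose 2; 0->2 ok
  pos 12: y in {0,2}, choose 0; 2->0 ok
  pos 13: z in {4}, choose 4; 0->4 ok

0,0,0,2,0,4,3,2,0,2,0,2,0,4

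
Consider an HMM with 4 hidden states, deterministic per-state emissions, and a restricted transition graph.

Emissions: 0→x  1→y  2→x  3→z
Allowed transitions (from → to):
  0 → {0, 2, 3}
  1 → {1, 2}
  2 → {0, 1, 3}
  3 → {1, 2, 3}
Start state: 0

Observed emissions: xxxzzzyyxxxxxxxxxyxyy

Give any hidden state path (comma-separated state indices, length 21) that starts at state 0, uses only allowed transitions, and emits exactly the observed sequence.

  t0 'x' -> {0,2}, take 0 (start)
  t1 'x' -> {0,2}, take 0 (0->0 ok)
  t2 'x' -> {0,2}, take 2 (0->2 ok)
  t3 'z' -> {3}, take 3 (2->3 ok)
  t4 'z' -> {3}, take 3 (3->3 ok)
  t5 'z' -> {3}, take 3 (3->3 ok)
  t6 'y' -> {1}, take 1 (3->1 ok)
  t7 'y' -> {1}, take 1 (1->1 ok)
  t8 'x' -> {0,2}, take 2 (1->2 ok)
  t9 'x' -> {0,2}, take 0 (2->0 ok)
  t10 'x' -> {0,2}, take 0 (0->0 ok)
  t11 'x' -> {0,2}, take 0 (0->0 ok)
  t12 'x' -> {0,2}, take 2 (0->2 ok)
  t13 'x' -> {0,2}, take 0 (2->0 ok)
  t14 'x' -> {0,2}, take 2 (0->2 ok)
  t15 'x' -> {0,2}, take 0 (2->0 ok)
  t16 'x' -> {0,2}, take 2 (0->2 ok)
  t17 'y' -> {1}, take 1 (2->1 ok)
  t18 'x' -> {0,2}, take 2 (1->2 ok)
  t19 'y' -> {1}, take 1 (2->1 ok)
  t20 'y' -> {1}, take 1 (1->1 ok)

0,0,2,3,3,3,1,1,2,0,0,0,2,0,2,0,2,1,2,1,1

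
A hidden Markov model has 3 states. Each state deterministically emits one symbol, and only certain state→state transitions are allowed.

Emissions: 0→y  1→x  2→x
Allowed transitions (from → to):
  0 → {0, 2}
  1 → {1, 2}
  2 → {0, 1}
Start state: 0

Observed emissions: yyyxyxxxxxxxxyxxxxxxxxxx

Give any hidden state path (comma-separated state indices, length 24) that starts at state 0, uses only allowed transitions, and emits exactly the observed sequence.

  [0] y  {0}  => 0  start
  [1] y  {0}  => 0  0->0 ok
  [2] y  {0}  => 0  0->0 ok
  [3] x  {1,2}  => 2  0->2 ok
  [4] y  {0}  => 0  2->0 ok
  [5] x  {1,2}  => 2  0->2 ok
  [6] x  {1,2}  => 1  2->1 ok
  [7] x  {1,2}  => 1  1->1 ok
  [8] x  {1,2}  => 2  1->2 ok
  [9] x  {1,2}  => 1  2->1 ok
  [10] x  {1,2}  => 1  1->1 ok
  [11] x  {1,2}  => 1  1->1 ok
  [12] x  {1,2}  => 2  1->2 ok
  [13] y  {0}  => 0  2->0 ok
  [14] x  {1,2}  => 2  0->2 ok
  [15] x  {1,2}  => 1  2->1 ok
  [16] x  {1,2}  => 1  1->1 ok
  [17] x  {1,2}  => 2  1->2 ok
  [18] x  {1,2}  => 1  2->1 ok
  [19] x  {1,2}  => 1  1->1 ok
  [20] x  {1,2}  => 1  1->1 ok
  [21] x  {1,2}  => 2  1->2 ok
  [22] x  {1,2}  => 1  2->1 ok
  [23] x  {1,2}  => 2  1->2 ok

0,0,0,2,0,2,1,1,2,1,1,1,2,0,2,1,1,2,1,1,1,2,1,2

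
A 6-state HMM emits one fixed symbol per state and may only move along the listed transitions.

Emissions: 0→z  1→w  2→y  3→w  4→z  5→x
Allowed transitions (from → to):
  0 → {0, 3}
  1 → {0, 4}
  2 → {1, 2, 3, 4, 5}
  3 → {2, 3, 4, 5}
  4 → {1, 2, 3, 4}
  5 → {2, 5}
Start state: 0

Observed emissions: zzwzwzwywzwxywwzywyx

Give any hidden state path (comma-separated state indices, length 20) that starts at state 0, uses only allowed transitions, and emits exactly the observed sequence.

0,0,3,4,1,4,3,2,1,0,3,5,2,3,3,4,2,3,2,5

  0: obs=z cand={0,4} pick 0 [start]
  1: obs=z cand={0,4} pick 0 [0->0 ok]
  2: obs=w cand={1,3} pick 3 [0->3 ok]
  3: obs=z cand={0,4} pick 4 [3->4 ok]
  4: obs=w cand={1,3} pick 1 [4->1 ok]
  5: obs=z cand={0,4} pick 4 [1->4 ok]
  6: obs=w cand={1,3} pick 3 [4->3 ok]
  7: obs=y cand={2} pick 2 [3->2 ok]
  8: obs=w cand={1,3} pick 1 [2->1 ok]
  9: obs=z cand={0,4} pick 0 [1->0 ok]
  10: obs=w cand={1,3} pick 3 [0->3 ok]
  11: obs=x cand={5} pick 5 [3->5 ok]
  12: obs=y cand={2} pick 2 [5->2 ok]
  13: obs=w cand={1,3} pick 3 [2->3 ok]
  14: obs=w cand={1,3} pick 3 [3->3 ok]
  15: obs=z cand={0,4} pick 4 [3->4 ok]
  16: obs=y cand={2} pick 2 [4->2 ok]
  17: obs=w cand={1,3} pick 3 [2->3 ok]
  18: obs=y cand={2} pick 2 [3->2 ok]
  19: obs=x cand={5} pick 5 [2->5 ok]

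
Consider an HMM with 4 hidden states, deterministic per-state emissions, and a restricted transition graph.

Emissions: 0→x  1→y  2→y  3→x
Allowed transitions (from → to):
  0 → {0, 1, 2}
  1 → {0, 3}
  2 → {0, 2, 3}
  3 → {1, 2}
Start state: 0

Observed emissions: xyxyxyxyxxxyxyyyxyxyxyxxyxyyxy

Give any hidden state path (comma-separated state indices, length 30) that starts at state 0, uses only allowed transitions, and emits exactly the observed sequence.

0,1,0,2,0,1,3,2,0,0,0,2,3,2,2,2,3,1,0,1,3,2,0,0,1,3,2,2,0,2

  pos 0: x in {0,3}, choose 0; start
  pos 1: y in {1,2}, choose 1; 0->1 ok
  pos 2: x in {0,3}, choose 0; 1->0 ok
  pos 3: y in {1,2}, choose 2; 0->2 ok
  pos 4: x in {0,3}, choose 0; 2->0 ok
  pos 5: y in {1,2}, choose 1; 0->1 ok
  pos 6: x in {0,3}, choose 3; 1->3 ok
  pos 7: y in {1,2}, choose 2; 3->2 ok
  pos 8: x in {0,3}, choose 0; 2->0 ok
  pos 9: x in {0,3}, choose 0; 0->0 ok
  pos 10: x in {0,3}, choose 0; 0->0 ok
  pos 11: y in {1,2}, choose 2; 0->2 ok
  pos 12: x in {0,3}, choose 3; 2->3 ok
  pos 13: y in {1,2}, choose 2; 3->2 ok
  pos 14: y in {1,2}, choose 2; 2->2 ok
  pos 15: y in {1,2}, choose 2; 2->2 ok
  pos 16: x in {0,3}, choose 3; 2->3 ok
  pos 17: y in {1,2}, choose 1; 3->1 ok
  pos 18: x in {0,3}, choose 0; 1->0 ok
  pos 19: y in {1,2}, choose 1; 0->1 ok
  pos 20: x in {0,3}, choose 3; 1->3 ok
  pos 21: y in {1,2}, choose 2; 3->2 ok
  pos 22: x in {0,3}, choose 0; 2->0 ok
  pos 23: x in {0,3}, choose 0; 0->0 ok
  pos 24: y in {1,2}, choose 1; 0->1 ok
  pos 25: x in {0,3}, choose 3; 1->3 ok
  pos 26: y in {1,2}, choose 2; 3->2 ok
  pos 27: y in {1,2}, choose 2; 2->2 ok
  pos 28: x in {0,3}, choose 0; 2->0 ok
  pos 29: y in {1,2}, choose 2; 0->2 ok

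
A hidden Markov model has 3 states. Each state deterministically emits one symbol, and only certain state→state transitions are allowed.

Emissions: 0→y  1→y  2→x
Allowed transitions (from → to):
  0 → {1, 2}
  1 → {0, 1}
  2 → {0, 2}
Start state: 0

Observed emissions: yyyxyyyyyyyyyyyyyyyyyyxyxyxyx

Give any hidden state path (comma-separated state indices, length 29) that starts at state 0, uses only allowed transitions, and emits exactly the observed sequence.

  t0 'y' -> {0,1}, take 0 (start)
  t1 'y' -> {0,1}, take 1 (0->1 ok)
  t2 'y' -> {0,1}, take 0 (1->0 ok)
  t3 'x' -> {2}, take 2 (0->2 ok)
  t4 'y' -> {0,1}, take 0 (2->0 ok)
  t5 'y' -> {0,1}, take 1 (0->1 ok)
  t6 'y' -> {0,1}, take 0 (1->0 ok)
  t7 'y' -> {0,1}, take 1 (0->1 ok)
  t8 'y' -> {0,1}, take 1 (1->1 ok)
  t9 'y' -> {0,1}, take 1 (1->1 ok)
  t10 'y' -> {0,1}, take 0 (1->0 ok)
  t11 'y' -> {0,1}, take 1 (0->1 ok)
  t12 'y' -> {0,1}, take 1 (1->1 ok)
  t13 'y' -> {0,1}, take 0 (1->0 ok)
  t14 'y' -> {0,1}, take 1 (0->1 ok)
  t15 'y' -> {0,1}, take 1 (1->1 ok)
  t16 'y' -> {0,1}, take 1 (1->1 ok)
  t17 'y' -> {0,1}, take 1 (1->1 ok)
  t18 'y' -> {0,1}, take 1 (1->1 ok)
  t19 'y' -> {0,1}, take 0 (1->0 ok)
  t20 'y' -> {0,1}, take 1 (0->1 ok)
  t21 'y' -> {0,1}, take 0 (1->0 ok)
  t22 'x' -> {2}, take 2 (0->2 ok)
  t23 'y' -> {0,1}, take 0 (2->0 ok)
  t24 'x' -> {2}, take 2 (0->2 ok)
  t25 'y' -> {0,1}, take 0 (2->0 ok)
  t26 'x' -> {2}, take 2 (0->2 ok)
  t27 'y' -> {0,1}, take 0 (2->0 ok)
  t28 'x' -> {2}, take 2 (0->2 ok)

0,1,0,2,0,1,0,1,1,1,0,1,1,0,1,1,1,1,1,0,1,0,2,0,2,0,2,0,2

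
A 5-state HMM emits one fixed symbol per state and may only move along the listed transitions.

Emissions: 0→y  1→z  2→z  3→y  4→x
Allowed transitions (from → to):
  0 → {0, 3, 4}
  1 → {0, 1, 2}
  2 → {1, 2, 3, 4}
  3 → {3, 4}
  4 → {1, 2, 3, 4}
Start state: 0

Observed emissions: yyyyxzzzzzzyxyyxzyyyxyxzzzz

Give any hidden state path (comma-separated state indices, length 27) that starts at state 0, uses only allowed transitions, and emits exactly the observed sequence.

0,0,3,3,4,2,1,2,2,2,2,3,4,3,3,4,1,0,3,3,4,3,4,1,1,1,1

  t0 'y' -> {0,3}, take 0 (start)
  t1 'y' -> {0,3}, take 0 (0->0 ok)
  t2 'y' -> {0,3}, take 3 (0->3 ok)
  t3 'y' -> {0,3}, take 3 (3->3 ok)
  t4 'x' -> {4}, take 4 (3->4 ok)
  t5 'z' -> {1,2}, take 2 (4->2 ok)
  t6 'z' -> {1,2}, take 1 (2->1 ok)
  t7 'z' -> {1,2}, take 2 (1->2 ok)
  t8 'z' -> {1,2}, take 2 (2->2 ok)
  t9 'z' -> {1,2}, take 2 (2->2 ok)
  t10 'z' -> {1,2}, take 2 (2->2 ok)
  t11 'y' -> {0,3}, take 3 (2->3 ok)
  t12 'x' -> {4}, take 4 (3->4 ok)
  t13 'y' -> {0,3}, take 3 (4->3 ok)
  t14 'y' -> {0,3}, take 3 (3->3 ok)
  t15 'x' -> {4}, take 4 (3->4 ok)
  t16 'z' -> {1,2}, take 1 (4->1 ok)
  t17 'y' -> {0,3}, take 0 (1->0 ok)
  t18 'y' -> {0,3}, take 3 (0->3 ok)
  t19 'y' -> {0,3}, take 3 (3->3 ok)
  t20 'x' -> {4}, take 4 (3->4 ok)
  t21 'y' -> {0,3}, take 3 (4->3 ok)
  t22 'x' -> {4}, take 4 (3->4 ok)
  t23 'z' -> {1,2}, take 1 (4->1 ok)
  t24 'z' -> {1,2}, take 1 (1->1 ok)
  t25 'z' -> {1,2}, take 1 (1->1 ok)
  t26 'z' -> {1,2}, take 1 (1->1 ok)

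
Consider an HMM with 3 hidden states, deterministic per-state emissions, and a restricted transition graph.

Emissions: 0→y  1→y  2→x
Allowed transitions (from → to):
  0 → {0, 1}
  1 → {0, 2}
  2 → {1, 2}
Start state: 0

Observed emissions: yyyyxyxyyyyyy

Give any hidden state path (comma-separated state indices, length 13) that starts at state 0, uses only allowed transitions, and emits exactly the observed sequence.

0,1,0,1,2,1,2,1,0,0,0,1,0

  t0 'y' -> {0,1}, take 0 (start)
  t1 'y' -> {0,1}, take 1 (0->1 ok)
  t2 'y' -> {0,1}, take 0 (1->0 ok)
  t3 'y' -> {0,1}, take 1 (0->1 ok)
  t4 'x' -> {2}, take 2 (1->2 ok)
  t5 'y' -> {0,1}, take 1 (2->1 ok)
  t6 'x' -> {2}, take 2 (1->2 ok)
  t7 'y' -> {0,1}, take 1 (2->1 ok)
  t8 'y' -> {0,1}, take 0 (1->0 ok)
  t9 'y' -> {0,1}, take 0 (0->0 ok)
  t10 'y' -> {0,1}, take 0 (0->0 ok)
  t11 'y' -> {0,1}, take 1 (0->1 ok)
  t12 'y' -> {0,1}, take 0 (1->0 ok)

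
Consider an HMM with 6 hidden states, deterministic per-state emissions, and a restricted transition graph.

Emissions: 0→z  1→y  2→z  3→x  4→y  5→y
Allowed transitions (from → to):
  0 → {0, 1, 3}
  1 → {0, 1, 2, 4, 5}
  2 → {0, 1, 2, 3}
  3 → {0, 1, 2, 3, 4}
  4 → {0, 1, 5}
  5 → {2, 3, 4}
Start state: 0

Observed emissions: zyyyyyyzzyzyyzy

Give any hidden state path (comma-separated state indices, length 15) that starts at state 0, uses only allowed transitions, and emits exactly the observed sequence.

  0: obs=z cand={0,2} pick 0 [start]
  1: obs=y cand={1,4,5} pick 1 [0->1 ok]
  2: obs=y cand={1,4,5} pick 4 [1->4 ok]
  3: obs=y cand={1,4,5} pick 1 [4->1 ok]
  4: obs=y cand={1,4,5} pick 4 [1->4 ok]
  5: obs=y cand={1,4,5} pick 1 [4->1 ok]
  6: obs=y cand={1,4,5} pick 5 [1->5 ok]
  7: obs=z cand={0,2} pick 2 [5->2 ok]
  8: obs=z cand={0,2} pick 2 [2->2 ok]
  9: obs=y cand={1,4,5} pick 1 [2->1 ok]
  10: obs=z cand={0,2} pick 0 [1->0 ok]
  11: obs=y cand={1,4,5} pick 1 [0->1 ok]
  12: obs=y cand={1,4,5} pick 4 [1->4 ok]
  13: obs=z cand={0,2} pick 0 [4->0 ok]
  14: obs=y cand={1,4,5} pick 1 [0->1 ok]

0,1,4,1,4,1,5,2,2,1,0,1,4,0,1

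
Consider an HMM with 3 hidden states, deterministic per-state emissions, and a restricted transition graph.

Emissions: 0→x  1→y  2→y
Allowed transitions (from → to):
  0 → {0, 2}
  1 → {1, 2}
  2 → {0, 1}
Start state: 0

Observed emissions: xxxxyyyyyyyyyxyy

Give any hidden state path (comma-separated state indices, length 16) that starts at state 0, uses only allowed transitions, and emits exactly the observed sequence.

0,0,0,0,2,1,1,1,1,1,2,1,2,0,2,1

  t0 'x' -> {0}, take 0 (start)
  t1 'x' -> {0}, take 0 (0->0 ok)
  t2 'x' -> {0}, take 0 (0->0 ok)
  t3 'x' -> {0}, take 0 (0->0 ok)
  t4 'y' -> {1,2}, take 2 (0->2 ok)
  t5 'y' -> {1,2}, take 1 (2->1 ok)
  t6 'y' -> {1,2}, take 1 (1->1 ok)
  t7 'y' -> {1,2}, take 1 (1->1 ok)
  t8 'y' -> {1,2}, take 1 (1->1 ok)
  t9 'y' -> {1,2}, take 1 (1->1 ok)
  t10 'y' -> {1,2}, take 2 (1->2 ok)
  t11 'y' -> {1,2}, take 1 (2->1 ok)
  t12 'y' -> {1,2}, take 2 (1->2 ok)
  t13 'x' -> {0}, take 0 (2->0 ok)
  t14 'y' -> {1,2}, take 2 (0->2 ok)
  t15 'y' -> {1,2}, take 1 (2->1 ok)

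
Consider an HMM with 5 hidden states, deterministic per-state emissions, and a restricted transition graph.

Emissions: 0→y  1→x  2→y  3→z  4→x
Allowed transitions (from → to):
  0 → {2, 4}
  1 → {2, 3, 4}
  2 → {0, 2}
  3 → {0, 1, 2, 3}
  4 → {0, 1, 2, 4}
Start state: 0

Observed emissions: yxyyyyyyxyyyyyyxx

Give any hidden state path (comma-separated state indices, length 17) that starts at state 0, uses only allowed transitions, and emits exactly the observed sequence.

0,4,0,2,2,0,2,0,4,0,2,2,2,2,0,4,4

  t0 'y' -> {0,2}, take 0 (start)
  t1 'x' -> {1,4}, take 4 (0->4 ok)
  t2 'y' -> {0,2}, take 0 (4->0 ok)
  t3 'y' -> {0,2}, take 2 (0->2 ok)
  t4 'y' -> {0,2}, take 2 (2->2 ok)
  t5 'y' -> {0,2}, take 0 (2->0 ok)
  t6 'y' -> {0,2}, take 2 (0->2 ok)
  t7 'y' -> {0,2}, take 0 (2->0 ok)
  t8 'x' -> {1,4}, take 4 (0->4 ok)
  t9 'y' -> {0,2}, take 0 (4->0 ok)
  t10 'y' -> {0,2}, take 2 (0->2 ok)
  t11 'y' -> {0,2}, take 2 (2->2 ok)
  t12 'y' -> {0,2}, take 2 (2->2 ok)
  t13 'y' -> {0,2}, take 2 (2->2 ok)
  t14 'y' -> {0,2}, take 0 (2->0 ok)
  t15 'x' -> {1,4}, take 4 (0->4 ok)
  t16 'x' -> {1,4}, take 4 (4->4 ok)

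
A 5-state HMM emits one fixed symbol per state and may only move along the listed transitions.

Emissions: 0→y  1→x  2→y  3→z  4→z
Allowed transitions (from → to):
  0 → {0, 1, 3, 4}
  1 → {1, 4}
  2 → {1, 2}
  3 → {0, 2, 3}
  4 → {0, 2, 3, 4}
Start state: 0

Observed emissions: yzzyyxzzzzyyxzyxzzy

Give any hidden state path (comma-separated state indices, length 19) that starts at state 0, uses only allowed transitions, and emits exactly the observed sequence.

  pos 0: y in {0,2}, choose 0; start
  pos 1: z in {3,4}, choose 4; 0->4 ok
  pos 2: z in {3,4}, choose 3; 4->3 ok
  pos 3: y in {0,2}, choose 2; 3->2 ok
  pos 4: y in {0,2}, choose 2; 2->2 ok
  pos 5: x in {1}, choose 1; 2->1 ok
  pos 6: z in {3,4}, choose 4; 1->4 ok
  pos 7: z in {3,4}, choose 3; 4->3 ok
  pos 8: z in {3,4}, choose 3; 3->3 ok
  pos 9: z in {3,4}, choose 3; 3->3 ok
  pos 10: y in {0,2}, choose 2; 3->2 ok
  pos 11: y in {0,2}, choose 2; 2->2 ok
  pos 12: x in {1}, choose 1; 2->1 ok
  pos 13: z in {3,4}, choose 4; 1->4 ok
  pos 14: y in {0,2}, choose 0; 4->0 ok
  pos 15: x in {1}, choose 1; 0->1 ok
  pos 16: z in {3,4}, choose 4; 1->4 ok
  pos 17: z in {3,4}, choose 3; 4->3 ok
  pos 18: y in {0,2}, choose 2; 3->2 ok

0,4,3,2,2,1,4,3,3,3,2,2,1,4,0,1,4,3,2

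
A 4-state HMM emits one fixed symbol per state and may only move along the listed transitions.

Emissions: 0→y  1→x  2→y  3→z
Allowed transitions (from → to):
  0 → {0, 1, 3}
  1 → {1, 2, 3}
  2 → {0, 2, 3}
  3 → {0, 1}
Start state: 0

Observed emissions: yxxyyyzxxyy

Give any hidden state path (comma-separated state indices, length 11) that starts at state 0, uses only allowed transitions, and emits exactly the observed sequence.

  t0 'y' -> {0,2}, take 0 (start)
  t1 'x' -> {1}, take 1 (0->1 ok)
  t2 'x' -> {1}, take 1 (1->1 ok)
  t3 'y' -> {0,2}, take 2 (1->2 ok)
  t4 'y' -> {0,2}, take 2 (2->2 ok)
  t5 'y' -> {0,2}, take 0 (2->0 ok)
  t6 'z' -> {3}, take 3 (0->3 ok)
  t7 'x' -> {1}, take 1 (3->1 ok)
  t8 'x' -> {1}, take 1 (1->1 ok)
  t9 'y' -> {0,2}, take 2 (1->2 ok)
  t10 'y' -> {0,2}, take 2 (2->2 ok)

0,1,1,2,2,0,3,1,1,2,2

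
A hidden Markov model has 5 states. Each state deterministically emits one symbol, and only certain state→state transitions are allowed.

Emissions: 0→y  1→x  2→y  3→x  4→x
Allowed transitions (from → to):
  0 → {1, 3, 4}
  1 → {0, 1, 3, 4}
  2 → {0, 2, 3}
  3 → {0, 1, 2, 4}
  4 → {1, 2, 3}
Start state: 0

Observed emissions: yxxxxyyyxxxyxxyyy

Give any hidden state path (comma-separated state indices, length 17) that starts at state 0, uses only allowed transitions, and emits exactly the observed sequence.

  t0 'y' -> {0,2}, take 0 (start)
  t1 'x' -> {1,3,4}, take 3 (0->3 ok)
  t2 'x' -> {1,3,4}, take 4 (3->4 ok)
  t3 'x' -> {1,3,4}, take 1 (4->1 ok)
  t4 'x' -> {1,3,4}, take 3 (1->3 ok)
  t5 'y' -> {0,2}, take 2 (3->2 ok)
  t6 'y' -> {0,2}, take 2 (2->2 ok)
  t7 'y' -> {0,2}, take 0 (2->0 ok)
  t8 'x' -> {1,3,4}, take 3 (0->3 ok)
  t9 'x' -> {1,3,4}, take 1 (3->1 ok)
  t10 'x' -> {1,3,4}, take 3 (1->3 ok)
  t11 'y' -> {0,2}, take 0 (3->0 ok)
  t12 'x' -> {1,3,4}, take 1 (0->1 ok)
  t13 'x' -> {1,3,4}, take 4 (1->4 ok)
  t14 'y' -> {0,2}, take 2 (4->2 ok)
  t15 'y' -> {0,2}, take 2 (2->2 ok)
  t16 'y' -> {0,2}, take 0 (2->0 ok)

0,3,4,1,3,2,2,0,3,1,3,0,1,4,2,2,0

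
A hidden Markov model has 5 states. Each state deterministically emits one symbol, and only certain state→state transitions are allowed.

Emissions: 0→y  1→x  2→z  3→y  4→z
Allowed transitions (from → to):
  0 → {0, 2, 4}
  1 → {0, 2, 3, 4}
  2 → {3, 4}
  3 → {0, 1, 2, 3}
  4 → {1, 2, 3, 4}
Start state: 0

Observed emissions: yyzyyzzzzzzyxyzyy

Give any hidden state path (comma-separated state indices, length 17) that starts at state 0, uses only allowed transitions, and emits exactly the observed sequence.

  t0 'y' -> {0,3}, take 0 (start)
  t1 'y' -> {0,3}, take 0 (0->0 ok)
  t2 'z' -> {2,4}, take 2 (0->2 ok)
  t3 'y' -> {0,3}, take 3 (2->3 ok)
  t4 'y' -> {0,3}, take 0 (3->0 ok)
  t5 'z' -> {2,4}, take 2 (0->2 ok)
  t6 'z' -> {2,4}, take 4 (2->4 ok)
  t7 'z' -> {2,4}, take 2 (4->2 ok)
  t8 'z' -> {2,4}, take 4 (2->4 ok)
  t9 'z' -> {2,4}, take 4 (4->4 ok)
  t10 'z' -> {2,4}, take 2 (4->2 ok)
  t11 'y' -> {0,3}, take 3 (2->3 ok)
  t12 'x' -> {1}, take 1 (3->1 ok)
  t13 'y' -> {0,3}, take 0 (1->0 ok)
  t14 'z' -> {2,4}, take 2 (0->2 ok)
  t15 'y' -> {0,3}, take 3 (2->3 ok)
  t16 'y' -> {0,3}, take 0 (3->0 ok)

0,0,2,3,0,2,4,2,4,4,2,3,1,0,2,3,0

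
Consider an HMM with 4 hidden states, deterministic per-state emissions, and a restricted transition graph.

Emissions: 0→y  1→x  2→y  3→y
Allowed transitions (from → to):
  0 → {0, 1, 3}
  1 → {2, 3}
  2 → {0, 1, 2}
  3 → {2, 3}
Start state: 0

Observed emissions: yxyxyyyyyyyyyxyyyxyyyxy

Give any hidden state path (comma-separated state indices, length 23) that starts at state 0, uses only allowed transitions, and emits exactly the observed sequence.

  [0] y  {0,2,3}  => 0  start
  [1] x  {1}  => 1  0->1 ok
  [2] y  {0,2,3}  => 2  1->2 ok
  [3] x  {1}  => 1  2->1 ok
  [4] y  {0,2,3}  => 3  1->3 ok
  [5] y  {0,2,3}  => 3  3->3 ok
  [6] y  {0,2,3}  => 2  3->2 ok
  [7] y  {0,2,3}  => 2  2->2 ok
  [8] y  {0,2,3}  => 0  2->0 ok
  [9] y  {0,2,3}  => 0  0->0 ok
  [10] y  {0,2,3}  => 0  0->0 ok
  [11] y  {0,2,3}  => 3  0->3 ok
  [12] y  {0,2,3}  => 2  3->2 ok
  [13] x  {1}  => 1  2->1 ok
  [14] y  {0,2,3}  => 2  1->2 ok
  [15] y  {0,2,3}  => 2  2->2 ok
  [16] y  {0,2,3}  => 0  2->0 ok
  [17] x  {1}  => 1  0->1 ok
  [18] y  {0,2,3}  => 3  1->3 ok
  [19] y  {0,2,3}  => 2  3->2 ok
  [20] y  {0,2,3}  => 2  2->2 ok
  [21] x  {1}  => 1  2->1 ok
  [22] y  {0,2,3}  => 3  1->3 ok

0,1,2,1,3,3,2,2,0,0,0,3,2,1,2,2,0,1,3,2,2,1,3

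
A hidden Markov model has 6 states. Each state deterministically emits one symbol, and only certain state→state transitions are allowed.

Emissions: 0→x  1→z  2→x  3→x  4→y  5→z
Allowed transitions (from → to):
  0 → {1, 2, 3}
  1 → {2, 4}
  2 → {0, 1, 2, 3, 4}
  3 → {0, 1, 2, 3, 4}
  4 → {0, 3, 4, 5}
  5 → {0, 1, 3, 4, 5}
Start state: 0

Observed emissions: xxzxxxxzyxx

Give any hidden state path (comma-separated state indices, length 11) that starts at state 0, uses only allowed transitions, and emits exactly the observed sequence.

0,3,1,2,0,3,0,1,4,3,0

  pos 0: x in {0,2,3}, choose 0; start
  pos 1: x in {0,2,3}, choose 3; 0->3 ok
  pos 2: z in {1,5}, choose 1; 3->1 ok
  pos 3: x in {0,2,3}, choose 2; 1->2 ok
  pos 4: x in {0,2,3}, choose 0; 2->0 ok
  pos 5: x in {0,2,3}, choose 3; 0->3 ok
  pos 6: x in {0,2,3}, choose 0; 3->0 ok
  pos 7: z in {1,5}, choose 1; 0->1 ok
  pos 8: y in {4}, choose 4; 1->4 ok
  pos 9: x in {0,2,3}, choose 3; 4->3 ok
  pos 10: x in {0,2,3}, choose 0; 3->0 ok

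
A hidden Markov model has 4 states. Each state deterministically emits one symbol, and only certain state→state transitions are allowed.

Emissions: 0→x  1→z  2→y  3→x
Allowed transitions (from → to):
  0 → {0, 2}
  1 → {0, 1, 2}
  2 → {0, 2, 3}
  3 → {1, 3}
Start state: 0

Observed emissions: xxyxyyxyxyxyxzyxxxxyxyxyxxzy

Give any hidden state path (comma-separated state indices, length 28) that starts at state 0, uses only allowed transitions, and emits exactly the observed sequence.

0,0,2,0,2,2,0,2,0,2,0,2,3,1,2,0,0,0,0,2,0,2,0,2,3,3,1,2

  0: obs=x cand={0,3} pick 0 [start]
  1: obs=x cand={0,3} pick 0 [0->0 ok]
  2: obs=y cand={2} pick 2 [0->2 ok]
  3: obs=x cand={0,3} pick 0 [2->0 ok]
  4: obs=y cand={2} pick 2 [0->2 ok]
  5: obs=y cand={2} pick 2 [2->2 ok]
  6: obs=x cand={0,3} pick 0 [2->0 ok]
  7: obs=y cand={2} pick 2 [0->2 ok]
  8: obs=x cand={0,3} pick 0 [2->0 ok]
  9: obs=y cand={2} pick 2 [0->2 ok]
  10: obs=x cand={0,3} pick 0 [2->0 ok]
  11: obs=y cand={2} pick 2 [0->2 ok]
  12: obs=x cand={0,3} pick 3 [2->3 ok]
  13: obs=z cand={1} pick 1 [3->1 ok]
  14: obs=y cand={2} pick 2 [1->2 ok]
  15: obs=x cand={0,3} pick 0 [2->0 ok]
  16: obs=x cand={0,3} pick 0 [0->0 ok]
  17: obs=x cand={0,3} pick 0 [0->0 ok]
  18: obs=x cand={0,3} pick 0 [0->0 ok]
  19: obs=y cand={2} pick 2 [0->2 ok]
  20: obs=x cand={0,3} pick 0 [2->0 ok]
  21: obs=y cand={2} pick 2 [0->2 ok]
  22: obs=x cand={0,3} pick 0 [2->0 ok]
  23: obs=y cand={2} pick 2 [0->2 ok]
  24: obs=x cand={0,3} pick 3 [2->3 ok]
  25: obs=x cand={0,3} pick 3 [3->3 ok]
  26: obs=z cand={1} pick 1 [3->1 ok]
  27: obs=y cand={2} pick 2 [1->2 ok]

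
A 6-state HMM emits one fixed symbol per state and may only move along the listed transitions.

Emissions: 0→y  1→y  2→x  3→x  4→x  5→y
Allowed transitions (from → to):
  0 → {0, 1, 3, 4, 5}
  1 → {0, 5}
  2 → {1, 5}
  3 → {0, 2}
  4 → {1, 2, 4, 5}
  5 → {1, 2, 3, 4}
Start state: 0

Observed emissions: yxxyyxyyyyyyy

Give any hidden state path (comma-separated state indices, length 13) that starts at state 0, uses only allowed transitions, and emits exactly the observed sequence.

0,4,4,1,5,2,1,0,0,0,1,0,1

  pos 0: y in {0,1,5}, choose 0; start
  pos 1: x in {2,3,4}, choose 4; 0->4 ok
  pos 2: x in {2,3,4}, choose 4; 4->4 ok
  pos 3: y in {0,1,5}, choose 1; 4->1 ok
  pos 4: y in {0,1,5}, choose 5; 1->5 ok
  pos 5: x in {2,3,4}, choose 2; 5->2 ok
  pos 6: y in {0,1,5}, choose 1; 2->1 ok
  pos 7: y in {0,1,5}, choose 0; 1->0 ok
  pos 8: y in {0,1,5}, choose 0; 0->0 ok
  pos 9: y in {0,1,5}, choose 0; 0->0 ok
  pos 10: y in {0,1,5}, choose 1; 0->1 ok
  pos 11: y in {0,1,5}, choose 0; 1->0 ok
  pos 12: y in {0,1,5}, choose 1; 0->1 ok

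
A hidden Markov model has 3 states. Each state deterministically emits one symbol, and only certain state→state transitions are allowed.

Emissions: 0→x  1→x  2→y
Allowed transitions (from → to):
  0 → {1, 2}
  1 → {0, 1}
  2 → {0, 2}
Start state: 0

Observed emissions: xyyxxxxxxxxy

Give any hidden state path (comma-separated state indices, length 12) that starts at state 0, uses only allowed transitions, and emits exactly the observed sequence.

  pos 0: x in {0,1}, choose 0; start
  pos 1: y in {2}, choose 2; 0->2 ok
  pos 2: y in {2}, choose 2; 2->2 ok
  pos 3: x in {0,1}, choose 0; 2->0 ok
  pos 4: x in {0,1}, choose 1; 0->1 ok
  pos 5: x in {0,1}, choose 0; 1->0 ok
  pos 6: x in {0,1}, choose 1; 0->1 ok
  pos 7: x in {0,1}, choose 1; 1->1 ok
  pos 8: x in {0,1}, choose 1; 1->1 ok
  pos 9: x in {0,1}, choose 1; 1->1 ok
  pos 10: x in {0,1}, choose 0; 1->0 ok
  pos 11: y in {2}, choose 2; 0->2 ok

0,2,2,0,1,0,1,1,1,1,0,2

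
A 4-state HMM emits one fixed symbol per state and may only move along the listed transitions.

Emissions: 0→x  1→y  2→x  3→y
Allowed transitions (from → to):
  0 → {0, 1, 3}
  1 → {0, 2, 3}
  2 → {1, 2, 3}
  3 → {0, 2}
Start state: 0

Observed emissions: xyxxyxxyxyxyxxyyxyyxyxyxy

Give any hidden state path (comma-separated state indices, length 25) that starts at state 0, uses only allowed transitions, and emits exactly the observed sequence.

0,3,0,0,1,0,0,1,0,3,0,3,2,2,1,3,2,1,3,0,3,0,1,0,1

  0: obs=x cand={0,2} pick 0 [start]
  1: obs=y cand={1,3} pick 3 [0->3 ok]
  2: obs=x cand={0,2} pick 0 [3->0 ok]
  3: obs=x cand={0,2} pick 0 [0->0 ok]
  4: obs=y cand={1,3} pick 1 [0->1 ok]
  5: obs=x cand={0,2} pick 0 [1->0 ok]
  6: obs=x cand={0,2} pick 0 [0->0 ok]
  7: obs=y cand={1,3} pick 1 [0->1 ok]
  8: obs=x cand={0,2} pick 0 [1->0 ok]
  9: obs=y cand={1,3} pick 3 [0->3 ok]
  10: obs=x cand={0,2} pick 0 [3->0 ok]
  11: obs=y cand={1,3} pick 3 [0->3 ok]
  12: obs=x cand={0,2} pick 2 [3->2 ok]
  13: obs=x cand={0,2} pick 2 [2->2 ok]
  14: obs=y cand={1,3} pick 1 [2->1 ok]
  15: obs=y cand={1,3} pick 3 [1->3 ok]
  16: obs=x cand={0,2} pick 2 [3->2 ok]
  17: obs=y cand={1,3} pick 1 [2->1 ok]
  18: obs=y cand={1,3} pick 3 [1->3 ok]
  19: obs=x cand={0,2} pick 0 [3->0 ok]
  20: obs=y cand={1,3} pick 3 [0->3 ok]
  21: obs=x cand={0,2} pick 0 [3->0 ok]
  22: obs=y cand={1,3} pick 1 [0->1 ok]
  23: obs=x cand={0,2} pick 0 [1->0 ok]
  24: obs=y cand={1,3} pick 1 [0->1 ok]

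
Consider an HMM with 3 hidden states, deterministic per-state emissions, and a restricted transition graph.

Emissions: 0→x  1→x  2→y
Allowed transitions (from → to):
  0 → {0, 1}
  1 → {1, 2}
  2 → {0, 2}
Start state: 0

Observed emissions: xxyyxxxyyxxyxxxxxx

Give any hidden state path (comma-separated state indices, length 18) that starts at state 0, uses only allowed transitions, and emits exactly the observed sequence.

  t0 'x' -> {0,1}, take 0 (start)
  t1 'x' -> {0,1}, take 1 (0->1 ok)
  t2 'y' -> {2}, take 2 (1->2 ok)
  t3 'y' -> {2}, take 2 (2->2 ok)
  t4 'x' -> {0,1}, take 0 (2->0 ok)
  t5 'x' -> {0,1}, take 1 (0->1 ok)
  t6 'x' -> {0,1}, take 1 (1->1 ok)
  t7 'y' -> {2}, take 2 (1->2 ok)
  t8 'y' -> {2}, take 2 (2->2 ok)
  t9 'x' -> {0,1}, take 0 (2->0 ok)
  t10 'x' -> {0,1}, take 1 (0->1 ok)
  t11 'y' -> {2}, take 2 (1->2 ok)
  t12 'x' -> {0,1}, take 0 (2->0 ok)
  t13 'x' -> {0,1}, take 0 (0->0 ok)
  t14 'x' -> {0,1}, take 0 (0->0 ok)
  t15 'x' -> {0,1}, take 0 (0->0 ok)
  t16 'x' -> {0,1}, take 1 (0->1 ok)
  t17 'x' -> {0,1}, take 1 (1->1 ok)

0,1,2,2,0,1,1,2,2,0,1,2,0,0,0,0,1,1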